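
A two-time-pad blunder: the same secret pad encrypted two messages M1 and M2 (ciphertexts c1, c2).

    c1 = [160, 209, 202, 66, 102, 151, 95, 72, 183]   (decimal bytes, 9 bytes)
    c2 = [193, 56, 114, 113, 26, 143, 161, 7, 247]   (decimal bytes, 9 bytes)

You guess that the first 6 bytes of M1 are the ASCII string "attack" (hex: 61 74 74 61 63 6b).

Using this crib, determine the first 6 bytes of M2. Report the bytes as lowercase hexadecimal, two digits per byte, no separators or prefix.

First, c1 ⊕ c2 = (M1 ⊕ K) ⊕ (M2 ⊕ K) = M1 ⊕ M2, so the key drops out. Then M2 = (M1 ⊕ M2) ⊕ M1 over the first 6 bytes.
byte 0: (a0 XOR c1) XOR 61 = 61 XOR 61 = 00
byte 1: (d1 XOR 38) XOR 74 = e9 XOR 74 = 9d
byte 2: (ca XOR 72) XOR 74 = b8 XOR 74 = cc
byte 3: (42 XOR 71) XOR 61 = 33 XOR 61 = 52
byte 4: (66 XOR 1a) XOR 63 = 7c XOR 63 = 1f
byte 5: (97 XOR 8f) XOR 6b = 18 XOR 6b = 73

009dcc521f73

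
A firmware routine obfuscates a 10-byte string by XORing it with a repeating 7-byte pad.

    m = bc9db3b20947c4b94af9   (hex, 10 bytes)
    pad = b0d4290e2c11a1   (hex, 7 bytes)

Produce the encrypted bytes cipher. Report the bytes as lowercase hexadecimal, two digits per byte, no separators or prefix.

The 7-byte key repeats, so the effective keystream is b0 d4 29 0e 2c 11 a1 b0 d4 29.
byte 0: bc ^ b0 = 0c
byte 1: 9d ^ d4 = 49
byte 2: b3 ^ 29 = 9a
byte 3: b2 ^ 0e = bc
byte 4: 09 ^ 2c = 25
byte 5: 47 ^ 11 = 56
byte 6: c4 ^ a1 = 65
byte 7: b9 ^ b0 = 09
byte 8: 4a ^ d4 = 9e
byte 9: f9 ^ 29 = d0

0c499abc255665099ed0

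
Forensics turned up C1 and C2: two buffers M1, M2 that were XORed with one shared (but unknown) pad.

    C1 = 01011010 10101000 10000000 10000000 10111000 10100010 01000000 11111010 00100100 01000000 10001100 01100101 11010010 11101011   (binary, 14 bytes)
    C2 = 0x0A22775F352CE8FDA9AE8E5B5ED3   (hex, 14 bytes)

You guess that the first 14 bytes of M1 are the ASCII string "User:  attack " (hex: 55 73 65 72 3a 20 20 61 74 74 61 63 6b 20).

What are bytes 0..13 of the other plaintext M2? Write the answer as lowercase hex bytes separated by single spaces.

First, C1 ⊕ C2 = (M1 ⊕ K) ⊕ (M2 ⊕ K) = M1 ⊕ M2, so the key drops out. Then M2 = (M1 ⊕ M2) ⊕ M1 over the first 14 bytes.
byte 0: (5a ^ 0a) ^ 55 = 50 ^ 55 = 05
byte 1: (a8 ^ 22) ^ 73 = 8a ^ 73 = f9
byte 2: (80 ^ 77) ^ 65 = f7 ^ 65 = 92
byte 3: (80 ^ 5f) ^ 72 = df ^ 72 = ad
byte 4: (b8 ^ 35) ^ 3a = 8d ^ 3a = b7
byte 5: (a2 ^ 2c) ^ 20 = 8e ^ 20 = ae
byte 6: (40 ^ e8) ^ 20 = a8 ^ 20 = 88
byte 7: (fa ^ fd) ^ 61 = 07 ^ 61 = 66
byte 8: (24 ^ a9) ^ 74 = 8d ^ 74 = f9
byte 9: (40 ^ ae) ^ 74 = ee ^ 74 = 9a
byte 10: (8c ^ 8e) ^ 61 = 02 ^ 61 = 63
byte 11: (65 ^ 5b) ^ 63 = 3e ^ 63 = 5d
byte 12: (d2 ^ 5e) ^ 6b = 8c ^ 6b = e7
byte 13: (eb ^ d3) ^ 20 = 38 ^ 20 = 18

05 f9 92 ad b7 ae 88 66 f9 9a 63 5d e7 18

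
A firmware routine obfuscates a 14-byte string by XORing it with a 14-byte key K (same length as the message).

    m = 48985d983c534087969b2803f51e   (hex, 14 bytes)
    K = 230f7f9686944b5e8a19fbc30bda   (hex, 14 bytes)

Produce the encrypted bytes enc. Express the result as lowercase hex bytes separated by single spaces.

6b 97 22 0e ba c7 0b d9 1c 82 d3 c0 fe c4

XOR is its own inverse, so applying the key byte-wise gives the result directly.
byte 0: 48 XOR 23 = 6b
byte 1: 98 XOR 0f = 97
byte 2: 5d XOR 7f = 22
byte 3: 98 XOR 96 = 0e
byte 4: 3c XOR 86 = ba
byte 5: 53 XOR 94 = c7
byte 6: 40 XOR 4b = 0b
byte 7: 87 XOR 5e = d9
byte 8: 96 XOR 8a = 1c
byte 9: 9b XOR 19 = 82
byte 10: 28 XOR fb = d3
byte 11: 03 XOR c3 = c0
byte 12: f5 XOR 0b = fe
byte 13: 1e XOR da = c4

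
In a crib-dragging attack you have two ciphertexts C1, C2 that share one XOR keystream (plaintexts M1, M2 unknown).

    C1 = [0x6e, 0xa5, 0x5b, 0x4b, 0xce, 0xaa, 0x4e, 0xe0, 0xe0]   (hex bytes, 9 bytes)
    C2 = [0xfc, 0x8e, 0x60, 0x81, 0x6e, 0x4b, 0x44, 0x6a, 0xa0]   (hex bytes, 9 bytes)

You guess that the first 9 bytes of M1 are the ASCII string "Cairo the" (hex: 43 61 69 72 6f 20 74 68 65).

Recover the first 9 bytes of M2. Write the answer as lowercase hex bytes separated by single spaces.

d1 4a 52 b8 cf c1 7e e2 25

First, C1 ⊕ C2 = (M1 ⊕ K) ⊕ (M2 ⊕ K) = M1 ⊕ M2, so the key drops out. Then M2 = (M1 ⊕ M2) ⊕ M1 over the first 9 bytes.
byte 0: (6e ^ fc) ^ 43 = 92 ^ 43 = d1
byte 1: (a5 ^ 8e) ^ 61 = 2b ^ 61 = 4a
byte 2: (5b ^ 60) ^ 69 = 3b ^ 69 = 52
byte 3: (4b ^ 81) ^ 72 = ca ^ 72 = b8
byte 4: (ce ^ 6e) ^ 6f = a0 ^ 6f = cf
byte 5: (aa ^ 4b) ^ 20 = e1 ^ 20 = c1
byte 6: (4e ^ 44) ^ 74 = 0a ^ 74 = 7e
byte 7: (e0 ^ 6a) ^ 68 = 8a ^ 68 = e2
byte 8: (e0 ^ a0) ^ 65 = 40 ^ 65 = 25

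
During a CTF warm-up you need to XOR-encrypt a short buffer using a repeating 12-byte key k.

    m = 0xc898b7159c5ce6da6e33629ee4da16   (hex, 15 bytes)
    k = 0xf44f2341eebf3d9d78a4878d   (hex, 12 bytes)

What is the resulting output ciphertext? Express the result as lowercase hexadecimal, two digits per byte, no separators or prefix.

3cd7945472e3db471697e513109535

The 12-byte key repeats, so the effective keystream is f4 4f 23 41 ee bf 3d 9d 78 a4 87 8d f4 4f 23.
byte 0: 11001000 xor 11110100 = 00111100
byte 1: 10011000 xor 01001111 = 11010111
byte 2: 10110111 xor 00100011 = 10010100
byte 3: 00010101 xor 01000001 = 01010100
byte 4: 10011100 xor 11101110 = 01110010
byte 5: 01011100 xor 10111111 = 11100011
byte 6: 11100110 xor 00111101 = 11011011
byte 7: 11011010 xor 10011101 = 01000111
byte 8: 01101110 xor 01111000 = 00010110
byte 9: 00110011 xor 10100100 = 10010111
byte 10: 01100010 xor 10000111 = 11100101
byte 11: 10011110 xor 10001101 = 00010011
byte 12: 11100100 xor 11110100 = 00010000
byte 13: 11011010 xor 01001111 = 10010101
byte 14: 00010110 xor 00100011 = 00110101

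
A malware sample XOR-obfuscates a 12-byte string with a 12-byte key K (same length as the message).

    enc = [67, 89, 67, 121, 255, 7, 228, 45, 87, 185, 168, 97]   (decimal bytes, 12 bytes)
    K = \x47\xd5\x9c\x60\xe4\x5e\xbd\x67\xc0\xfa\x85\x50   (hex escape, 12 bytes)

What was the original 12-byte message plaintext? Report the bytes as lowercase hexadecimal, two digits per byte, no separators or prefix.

XOR is its own inverse, so applying the key byte-wise gives the result directly.
 67 ⊕  71 =   4
 89 ⊕ 213 = 140
 67 ⊕ 156 = 223
121 ⊕  96 =  25
255 ⊕ 228 =  27
  7 ⊕  94 =  89
228 ⊕ 189 =  89
 45 ⊕ 103 =  74
 87 ⊕ 192 = 151
185 ⊕ 250 =  67
168 ⊕ 133 =  45
 97 ⊕  80 =  49

048cdf191b59594a97432d31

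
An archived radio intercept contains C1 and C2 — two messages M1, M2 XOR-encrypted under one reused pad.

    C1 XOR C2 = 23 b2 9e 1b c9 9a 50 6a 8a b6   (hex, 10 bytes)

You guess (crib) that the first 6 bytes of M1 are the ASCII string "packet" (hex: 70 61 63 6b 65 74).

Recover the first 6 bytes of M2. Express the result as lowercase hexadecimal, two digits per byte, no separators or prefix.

53d3fd70acee

Since C1 ⊕ C2 = M1 ⊕ M2, XORing with the guessed M1 bytes yields the corresponding M2 bytes: M2 = (C1 ⊕ C2) ⊕ M1.
23 ⊕ 70 = 53
b2 ⊕ 61 = d3
9e ⊕ 63 = fd
1b ⊕ 6b = 70
c9 ⊕ 65 = ac
9a ⊕ 74 = ee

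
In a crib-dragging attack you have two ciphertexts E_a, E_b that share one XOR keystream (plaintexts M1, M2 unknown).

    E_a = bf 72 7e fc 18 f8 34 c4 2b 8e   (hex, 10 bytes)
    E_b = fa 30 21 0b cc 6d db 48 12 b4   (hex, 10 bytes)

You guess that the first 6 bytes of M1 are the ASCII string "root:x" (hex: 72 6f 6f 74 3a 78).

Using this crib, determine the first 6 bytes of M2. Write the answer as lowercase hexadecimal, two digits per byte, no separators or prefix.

First, E_a ⊕ E_b = (M1 ⊕ K) ⊕ (M2 ⊕ K) = M1 ⊕ M2, so the key drops out. Then M2 = (M1 ⊕ M2) ⊕ M1 over the first 6 bytes.
byte 0: (bf ^ fa) ^ 72 = 45 ^ 72 = 37
byte 1: (72 ^ 30) ^ 6f = 42 ^ 6f = 2d
byte 2: (7e ^ 21) ^ 6f = 5f ^ 6f = 30
byte 3: (fc ^ 0b) ^ 74 = f7 ^ 74 = 83
byte 4: (18 ^ cc) ^ 3a = d4 ^ 3a = ee
byte 5: (f8 ^ 6d) ^ 78 = 95 ^ 78 = ed

372d3083eeed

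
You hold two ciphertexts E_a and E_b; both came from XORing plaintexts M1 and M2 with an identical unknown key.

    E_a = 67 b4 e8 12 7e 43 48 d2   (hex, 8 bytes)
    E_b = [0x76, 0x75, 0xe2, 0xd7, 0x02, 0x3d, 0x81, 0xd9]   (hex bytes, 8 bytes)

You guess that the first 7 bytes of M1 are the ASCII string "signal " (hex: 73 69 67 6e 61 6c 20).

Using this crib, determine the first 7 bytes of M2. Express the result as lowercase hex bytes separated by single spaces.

First, E_a ⊕ E_b = (M1 ⊕ K) ⊕ (M2 ⊕ K) = M1 ⊕ M2, so the key drops out. Then M2 = (M1 ⊕ M2) ⊕ M1 over the first 7 bytes.
byte 0: (67 ⊕ 76) ⊕ 73 = 11 ⊕ 73 = 62
byte 1: (b4 ⊕ 75) ⊕ 69 = c1 ⊕ 69 = a8
byte 2: (e8 ⊕ e2) ⊕ 67 = 0a ⊕ 67 = 6d
byte 3: (12 ⊕ d7) ⊕ 6e = c5 ⊕ 6e = ab
byte 4: (7e ⊕ 02) ⊕ 61 = 7c ⊕ 61 = 1d
byte 5: (43 ⊕ 3d) ⊕ 6c = 7e ⊕ 6c = 12
byte 6: (48 ⊕ 81) ⊕ 20 = c9 ⊕ 20 = e9

62 a8 6d ab 1d 12 e9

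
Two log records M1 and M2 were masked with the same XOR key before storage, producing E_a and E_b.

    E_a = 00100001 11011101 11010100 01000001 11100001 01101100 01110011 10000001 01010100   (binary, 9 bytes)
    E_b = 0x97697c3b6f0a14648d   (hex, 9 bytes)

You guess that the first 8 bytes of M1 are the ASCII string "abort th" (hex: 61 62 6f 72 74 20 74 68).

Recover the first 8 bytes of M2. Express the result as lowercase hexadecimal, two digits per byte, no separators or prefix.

d7d6c708fa46138d

First, E_a ⊕ E_b = (M1 ⊕ K) ⊕ (M2 ⊕ K) = M1 ⊕ M2, so the key drops out. Then M2 = (M1 ⊕ M2) ⊕ M1 over the first 8 bytes.
byte 0: (21 XOR 97) XOR 61 = b6 XOR 61 = d7
byte 1: (dd XOR 69) XOR 62 = b4 XOR 62 = d6
byte 2: (d4 XOR 7c) XOR 6f = a8 XOR 6f = c7
byte 3: (41 XOR 3b) XOR 72 = 7a XOR 72 = 08
byte 4: (e1 XOR 6f) XOR 74 = 8e XOR 74 = fa
byte 5: (6c XOR 0a) XOR 20 = 66 XOR 20 = 46
byte 6: (73 XOR 14) XOR 74 = 67 XOR 74 = 13
byte 7: (81 XOR 64) XOR 68 = e5 XOR 68 = 8d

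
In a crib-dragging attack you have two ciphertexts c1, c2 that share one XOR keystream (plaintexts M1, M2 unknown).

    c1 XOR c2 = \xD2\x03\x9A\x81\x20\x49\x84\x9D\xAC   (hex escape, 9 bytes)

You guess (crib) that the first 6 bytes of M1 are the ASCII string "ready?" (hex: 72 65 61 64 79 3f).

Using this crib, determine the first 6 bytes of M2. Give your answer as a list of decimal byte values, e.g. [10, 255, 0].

Since c1 ⊕ c2 = M1 ⊕ M2, XORing with the guessed M1 bytes yields the corresponding M2 bytes: M2 = (c1 ⊕ c2) ⊕ M1.
d2 XOR 72 = a0
03 XOR 65 = 66
9a XOR 61 = fb
81 XOR 64 = e5
20 XOR 79 = 59
49 XOR 3f = 76

[160, 102, 251, 229, 89, 118]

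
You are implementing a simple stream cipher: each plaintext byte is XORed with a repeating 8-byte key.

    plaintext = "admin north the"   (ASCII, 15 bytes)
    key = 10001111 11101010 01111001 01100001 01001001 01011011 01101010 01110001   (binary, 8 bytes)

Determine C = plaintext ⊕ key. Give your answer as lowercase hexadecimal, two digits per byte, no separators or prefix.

ee8e1408277b041efd9e11413d330f

The 8-byte key repeats, so the effective keystream is 8f ea 79 61 49 5b 6a 71 8f ea 79 61 49 5b 6a.
byte 0: 01100001 XOR 10001111 = 11101110
byte 1: 01100100 XOR 11101010 = 10001110
byte 2: 01101101 XOR 01111001 = 00010100
byte 3: 01101001 XOR 01100001 = 00001000
byte 4: 01101110 XOR 01001001 = 00100111
byte 5: 00100000 XOR 01011011 = 01111011
byte 6: 01101110 XOR 01101010 = 00000100
byte 7: 01101111 XOR 01110001 = 00011110
byte 8: 01110010 XOR 10001111 = 11111101
byte 9: 01110100 XOR 11101010 = 10011110
byte 10: 01101000 XOR 01111001 = 00010001
byte 11: 00100000 XOR 01100001 = 01000001
byte 12: 01110100 XOR 01001001 = 00111101
byte 13: 01101000 XOR 01011011 = 00110011
byte 14: 01100101 XOR 01101010 = 00001111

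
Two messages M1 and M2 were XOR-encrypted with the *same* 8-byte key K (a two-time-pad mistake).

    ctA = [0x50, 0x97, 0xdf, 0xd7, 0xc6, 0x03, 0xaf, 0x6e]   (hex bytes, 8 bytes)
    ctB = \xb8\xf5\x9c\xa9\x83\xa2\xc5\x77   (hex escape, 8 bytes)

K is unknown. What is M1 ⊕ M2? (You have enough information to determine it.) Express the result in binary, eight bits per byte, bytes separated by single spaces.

11101000 01100010 01000011 01111110 01000101 10100001 01101010 00011001

ctA ⊕ ctB = (M1 ⊕ K) ⊕ (M2 ⊕ K) = M1 ⊕ M2 — the shared key cancels under XOR.
50 ⊕ b8 = e8
97 ⊕ f5 = 62
df ⊕ 9c = 43
d7 ⊕ a9 = 7e
c6 ⊕ 83 = 45
03 ⊕ a2 = a1
af ⊕ c5 = 6a
6e ⊕ 77 = 19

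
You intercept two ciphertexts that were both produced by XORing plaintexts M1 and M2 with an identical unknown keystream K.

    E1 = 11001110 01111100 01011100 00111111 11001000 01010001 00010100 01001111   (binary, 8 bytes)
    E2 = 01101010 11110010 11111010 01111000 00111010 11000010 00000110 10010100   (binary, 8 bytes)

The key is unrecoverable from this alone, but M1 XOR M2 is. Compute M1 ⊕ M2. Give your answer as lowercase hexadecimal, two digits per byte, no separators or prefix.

E1 ⊕ E2 = (M1 ⊕ K) ⊕ (M2 ⊕ K) = M1 ⊕ M2 — the shared key cancels under XOR.
206 ⊕ 106 = 164
124 ⊕ 242 = 142
 92 ⊕ 250 = 166
 63 ⊕ 120 =  71
200 ⊕  58 = 242
 81 ⊕ 194 = 147
 20 ⊕   6 =  18
 79 ⊕ 148 = 219

a48ea647f29312db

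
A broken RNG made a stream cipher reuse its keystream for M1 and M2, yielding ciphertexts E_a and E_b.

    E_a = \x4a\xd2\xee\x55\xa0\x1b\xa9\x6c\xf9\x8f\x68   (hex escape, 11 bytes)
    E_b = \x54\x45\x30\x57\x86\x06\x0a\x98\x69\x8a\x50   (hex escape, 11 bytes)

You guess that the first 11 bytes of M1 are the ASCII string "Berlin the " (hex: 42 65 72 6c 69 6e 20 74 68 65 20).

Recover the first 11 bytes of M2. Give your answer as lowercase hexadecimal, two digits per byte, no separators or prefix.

5cf2ac6e4f738380f86018

First, E_a ⊕ E_b = (M1 ⊕ K) ⊕ (M2 ⊕ K) = M1 ⊕ M2, so the key drops out. Then M2 = (M1 ⊕ M2) ⊕ M1 over the first 11 bytes.
byte 0: (4a ^ 54) ^ 42 = 1e ^ 42 = 5c
byte 1: (d2 ^ 45) ^ 65 = 97 ^ 65 = f2
byte 2: (ee ^ 30) ^ 72 = de ^ 72 = ac
byte 3: (55 ^ 57) ^ 6c = 02 ^ 6c = 6e
byte 4: (a0 ^ 86) ^ 69 = 26 ^ 69 = 4f
byte 5: (1b ^ 06) ^ 6e = 1d ^ 6e = 73
byte 6: (a9 ^ 0a) ^ 20 = a3 ^ 20 = 83
byte 7: (6c ^ 98) ^ 74 = f4 ^ 74 = 80
byte 8: (f9 ^ 69) ^ 68 = 90 ^ 68 = f8
byte 9: (8f ^ 8a) ^ 65 = 05 ^ 65 = 60
byte 10: (68 ^ 50) ^ 20 = 38 ^ 20 = 18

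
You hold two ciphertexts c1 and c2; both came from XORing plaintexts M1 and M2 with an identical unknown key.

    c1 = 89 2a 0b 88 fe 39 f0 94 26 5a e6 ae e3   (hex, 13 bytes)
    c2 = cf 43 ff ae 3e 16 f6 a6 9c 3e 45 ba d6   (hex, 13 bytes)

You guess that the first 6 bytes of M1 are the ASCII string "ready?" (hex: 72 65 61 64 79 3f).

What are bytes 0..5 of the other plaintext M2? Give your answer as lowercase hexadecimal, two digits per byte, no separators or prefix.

340c9542b910

First, c1 ⊕ c2 = (M1 ⊕ K) ⊕ (M2 ⊕ K) = M1 ⊕ M2, so the key drops out. Then M2 = (M1 ⊕ M2) ⊕ M1 over the first 6 bytes.
byte 0: (89 ⊕ cf) ⊕ 72 = 46 ⊕ 72 = 34
byte 1: (2a ⊕ 43) ⊕ 65 = 69 ⊕ 65 = 0c
byte 2: (0b ⊕ ff) ⊕ 61 = f4 ⊕ 61 = 95
byte 3: (88 ⊕ ae) ⊕ 64 = 26 ⊕ 64 = 42
byte 4: (fe ⊕ 3e) ⊕ 79 = c0 ⊕ 79 = b9
byte 5: (39 ⊕ 16) ⊕ 3f = 2f ⊕ 3f = 10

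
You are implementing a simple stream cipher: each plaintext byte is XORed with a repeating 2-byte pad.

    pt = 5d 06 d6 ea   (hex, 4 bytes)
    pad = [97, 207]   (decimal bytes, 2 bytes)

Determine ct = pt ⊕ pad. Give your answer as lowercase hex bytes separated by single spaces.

3c c9 b7 25

The 2-byte key repeats, so the effective keystream is 61 cf 61 cf.
byte 0: 01011101 ⊕ 01100001 = 00111100
byte 1: 00000110 ⊕ 11001111 = 11001001
byte 2: 11010110 ⊕ 01100001 = 10110111
byte 3: 11101010 ⊕ 11001111 = 00100101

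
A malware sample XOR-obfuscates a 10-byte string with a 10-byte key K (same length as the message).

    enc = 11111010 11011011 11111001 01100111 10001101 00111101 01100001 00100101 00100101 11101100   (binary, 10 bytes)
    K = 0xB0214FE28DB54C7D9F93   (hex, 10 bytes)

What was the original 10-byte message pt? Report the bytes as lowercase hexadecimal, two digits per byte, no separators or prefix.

XOR is its own inverse, so applying the key byte-wise gives the result directly.
fa ^ b0 = 4a
db ^ 21 = fa
f9 ^ 4f = b6
67 ^ e2 = 85
8d ^ 8d = 00
3d ^ b5 = 88
61 ^ 4c = 2d
25 ^ 7d = 58
25 ^ 9f = ba
ec ^ 93 = 7f

4afab68500882d58ba7f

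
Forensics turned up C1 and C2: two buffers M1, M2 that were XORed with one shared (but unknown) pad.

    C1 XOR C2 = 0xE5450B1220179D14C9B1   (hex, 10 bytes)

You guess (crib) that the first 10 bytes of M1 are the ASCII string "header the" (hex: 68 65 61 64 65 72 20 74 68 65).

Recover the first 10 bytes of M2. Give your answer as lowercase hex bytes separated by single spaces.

8d 20 6a 76 45 65 bd 60 a1 d4

Since C1 ⊕ C2 = M1 ⊕ M2, XORing with the guessed M1 bytes yields the corresponding M2 bytes: M2 = (C1 ⊕ C2) ⊕ M1.
byte 0: e5 XOR 68 = 8d
byte 1: 45 XOR 65 = 20
byte 2: 0b XOR 61 = 6a
byte 3: 12 XOR 64 = 76
byte 4: 20 XOR 65 = 45
byte 5: 17 XOR 72 = 65
byte 6: 9d XOR 20 = bd
byte 7: 14 XOR 74 = 60
byte 8: c9 XOR 68 = a1
byte 9: b1 XOR 65 = d4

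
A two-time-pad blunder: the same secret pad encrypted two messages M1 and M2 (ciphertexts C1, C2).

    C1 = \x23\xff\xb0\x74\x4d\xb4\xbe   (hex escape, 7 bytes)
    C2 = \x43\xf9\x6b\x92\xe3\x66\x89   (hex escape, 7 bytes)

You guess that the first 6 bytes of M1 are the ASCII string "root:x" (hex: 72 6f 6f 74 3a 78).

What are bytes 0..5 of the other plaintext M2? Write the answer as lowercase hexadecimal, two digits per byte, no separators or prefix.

First, C1 ⊕ C2 = (M1 ⊕ K) ⊕ (M2 ⊕ K) = M1 ⊕ M2, so the key drops out. Then M2 = (M1 ⊕ M2) ⊕ M1 over the first 6 bytes.
byte 0: (23 xor 43) xor 72 = 60 xor 72 = 12
byte 1: (ff xor f9) xor 6f = 06 xor 6f = 69
byte 2: (b0 xor 6b) xor 6f = db xor 6f = b4
byte 3: (74 xor 92) xor 74 = e6 xor 74 = 92
byte 4: (4d xor e3) xor 3a = ae xor 3a = 94
byte 5: (b4 xor 66) xor 78 = d2 xor 78 = aa

1269b49294aa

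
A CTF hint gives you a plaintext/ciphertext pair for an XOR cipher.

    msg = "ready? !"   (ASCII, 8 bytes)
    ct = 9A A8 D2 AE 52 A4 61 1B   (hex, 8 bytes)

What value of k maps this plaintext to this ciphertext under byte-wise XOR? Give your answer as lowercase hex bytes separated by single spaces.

Since ct = msg ⊕ k, XORing both sides with msg gives k = msg ⊕ ct.
01110010 XOR 10011010 = 11101000
01100101 XOR 10101000 = 11001101
01100001 XOR 11010010 = 10110011
01100100 XOR 10101110 = 11001010
01111001 XOR 01010010 = 00101011
00111111 XOR 10100100 = 10011011
00100000 XOR 01100001 = 01000001
00100001 XOR 00011011 = 00111010

e8 cd b3 ca 2b 9b 41 3a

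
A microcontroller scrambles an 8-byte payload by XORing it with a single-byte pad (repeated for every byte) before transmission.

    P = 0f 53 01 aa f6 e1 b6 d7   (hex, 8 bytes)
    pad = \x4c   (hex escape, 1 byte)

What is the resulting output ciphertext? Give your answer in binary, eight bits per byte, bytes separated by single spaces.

01000011 00011111 01001101 11100110 10111010 10101101 11111010 10011011

The 1-byte key repeats, so the effective keystream is 4c 4c 4c 4c 4c 4c 4c 4c.
byte 0: 0f ^ 4c = 43
byte 1: 53 ^ 4c = 1f
byte 2: 01 ^ 4c = 4d
byte 3: aa ^ 4c = e6
byte 4: f6 ^ 4c = ba
byte 5: e1 ^ 4c = ad
byte 6: b6 ^ 4c = fa
byte 7: d7 ^ 4c = 9b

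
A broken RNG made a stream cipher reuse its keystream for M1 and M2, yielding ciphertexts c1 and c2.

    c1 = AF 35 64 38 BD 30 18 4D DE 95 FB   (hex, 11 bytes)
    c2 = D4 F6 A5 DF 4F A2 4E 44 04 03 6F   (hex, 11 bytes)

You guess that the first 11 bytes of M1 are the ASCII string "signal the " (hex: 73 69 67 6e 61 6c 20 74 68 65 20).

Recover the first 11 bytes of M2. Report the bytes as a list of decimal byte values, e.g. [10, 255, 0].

[8, 170, 166, 137, 147, 254, 118, 125, 178, 243, 180]

First, c1 ⊕ c2 = (M1 ⊕ K) ⊕ (M2 ⊕ K) = M1 ⊕ M2, so the key drops out. Then M2 = (M1 ⊕ M2) ⊕ M1 over the first 11 bytes.
byte 0: (af ^ d4) ^ 73 = 7b ^ 73 = 08
byte 1: (35 ^ f6) ^ 69 = c3 ^ 69 = aa
byte 2: (64 ^ a5) ^ 67 = c1 ^ 67 = a6
byte 3: (38 ^ df) ^ 6e = e7 ^ 6e = 89
byte 4: (bd ^ 4f) ^ 61 = f2 ^ 61 = 93
byte 5: (30 ^ a2) ^ 6c = 92 ^ 6c = fe
byte 6: (18 ^ 4e) ^ 20 = 56 ^ 20 = 76
byte 7: (4d ^ 44) ^ 74 = 09 ^ 74 = 7d
byte 8: (de ^ 04) ^ 68 = da ^ 68 = b2
byte 9: (95 ^ 03) ^ 65 = 96 ^ 65 = f3
byte 10: (fb ^ 6f) ^ 20 = 94 ^ 20 = b4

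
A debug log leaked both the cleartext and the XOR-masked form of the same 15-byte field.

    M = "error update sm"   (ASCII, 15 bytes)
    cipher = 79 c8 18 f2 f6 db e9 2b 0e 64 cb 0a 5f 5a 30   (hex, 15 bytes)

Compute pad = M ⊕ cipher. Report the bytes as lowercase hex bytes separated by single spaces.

1c ba 6a 9d 84 fb 9c 5b 6a 05 bf 6f 7f 29 5d

Since cipher = M ⊕ pad, XORing both sides with M gives pad = M ⊕ cipher.
byte 0: 65 xor 79 = 1c
byte 1: 72 xor c8 = ba
byte 2: 72 xor 18 = 6a
byte 3: 6f xor f2 = 9d
byte 4: 72 xor f6 = 84
byte 5: 20 xor db = fb
byte 6: 75 xor e9 = 9c
byte 7: 70 xor 2b = 5b
byte 8: 64 xor 0e = 6a
byte 9: 61 xor 64 = 05
byte 10: 74 xor cb = bf
byte 11: 65 xor 0a = 6f
byte 12: 20 xor 5f = 7f
byte 13: 73 xor 5a = 29
byte 14: 6d xor 30 = 5d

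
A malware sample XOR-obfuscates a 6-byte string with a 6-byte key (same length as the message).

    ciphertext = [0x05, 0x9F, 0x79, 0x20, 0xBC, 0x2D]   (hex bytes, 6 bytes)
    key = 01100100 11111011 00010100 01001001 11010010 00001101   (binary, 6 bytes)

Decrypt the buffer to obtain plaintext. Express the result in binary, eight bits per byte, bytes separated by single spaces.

01100001 01100100 01101101 01101001 01101110 00100000

XOR is its own inverse, so applying the key byte-wise gives the result directly.
05 ^ 64 = 61
9f ^ fb = 64
79 ^ 14 = 6d
20 ^ 49 = 69
bc ^ d2 = 6e
2d ^ 0d = 20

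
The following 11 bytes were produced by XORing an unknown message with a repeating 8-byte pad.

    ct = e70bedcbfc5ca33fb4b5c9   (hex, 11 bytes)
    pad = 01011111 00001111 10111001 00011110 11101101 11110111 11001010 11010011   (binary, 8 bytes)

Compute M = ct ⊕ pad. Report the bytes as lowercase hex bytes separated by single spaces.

The 8-byte key repeats, so the effective keystream is 5f 0f b9 1e ed f7 ca d3 5f 0f b9.
byte 0: e7 ⊕ 5f = b8
byte 1: 0b ⊕ 0f = 04
byte 2: ed ⊕ b9 = 54
byte 3: cb ⊕ 1e = d5
byte 4: fc ⊕ ed = 11
byte 5: 5c ⊕ f7 = ab
byte 6: a3 ⊕ ca = 69
byte 7: 3f ⊕ d3 = ec
byte 8: b4 ⊕ 5f = eb
byte 9: b5 ⊕ 0f = ba
byte 10: c9 ⊕ b9 = 70

b8 04 54 d5 11 ab 69 ec eb ba 70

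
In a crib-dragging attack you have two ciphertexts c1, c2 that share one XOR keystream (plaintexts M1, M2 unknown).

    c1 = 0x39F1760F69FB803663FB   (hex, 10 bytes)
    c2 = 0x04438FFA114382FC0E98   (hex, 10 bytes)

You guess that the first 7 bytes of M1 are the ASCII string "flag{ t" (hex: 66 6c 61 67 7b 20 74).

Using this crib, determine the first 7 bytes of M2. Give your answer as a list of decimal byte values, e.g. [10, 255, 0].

First, c1 ⊕ c2 = (M1 ⊕ K) ⊕ (M2 ⊕ K) = M1 ⊕ M2, so the key drops out. Then M2 = (M1 ⊕ M2) ⊕ M1 over the first 7 bytes.
byte 0: (39 XOR 04) XOR 66 = 3d XOR 66 = 5b
byte 1: (f1 XOR 43) XOR 6c = b2 XOR 6c = de
byte 2: (76 XOR 8f) XOR 61 = f9 XOR 61 = 98
byte 3: (0f XOR fa) XOR 67 = f5 XOR 67 = 92
byte 4: (69 XOR 11) XOR 7b = 78 XOR 7b = 03
byte 5: (fb XOR 43) XOR 20 = b8 XOR 20 = 98
byte 6: (80 XOR 82) XOR 74 = 02 XOR 74 = 76

[91, 222, 152, 146, 3, 152, 118]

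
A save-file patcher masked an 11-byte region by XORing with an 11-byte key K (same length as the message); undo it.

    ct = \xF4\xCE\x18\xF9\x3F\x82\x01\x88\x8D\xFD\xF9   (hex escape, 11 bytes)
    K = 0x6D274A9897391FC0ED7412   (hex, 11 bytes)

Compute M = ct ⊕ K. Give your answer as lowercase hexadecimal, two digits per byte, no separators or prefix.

99e95261a8bb1e486089eb

XOR is its own inverse, so applying the key byte-wise gives the result directly.
f4 ^ 6d = 99
ce ^ 27 = e9
18 ^ 4a = 52
f9 ^ 98 = 61
3f ^ 97 = a8
82 ^ 39 = bb
01 ^ 1f = 1e
88 ^ c0 = 48
8d ^ ed = 60
fd ^ 74 = 89
f9 ^ 12 = eb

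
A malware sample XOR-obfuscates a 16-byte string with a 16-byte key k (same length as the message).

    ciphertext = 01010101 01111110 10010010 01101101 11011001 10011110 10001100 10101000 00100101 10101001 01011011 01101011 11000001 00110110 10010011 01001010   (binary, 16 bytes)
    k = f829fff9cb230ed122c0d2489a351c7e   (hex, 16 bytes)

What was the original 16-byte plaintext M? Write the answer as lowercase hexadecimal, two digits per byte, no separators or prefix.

XOR is its own inverse, so applying the key byte-wise gives the result directly.
55 XOR f8 = ad
7e XOR 29 = 57
92 XOR ff = 6d
6d XOR f9 = 94
d9 XOR cb = 12
9e XOR 23 = bd
8c XOR 0e = 82
a8 XOR d1 = 79
25 XOR 22 = 07
a9 XOR c0 = 69
5b XOR d2 = 89
6b XOR 48 = 23
c1 XOR 9a = 5b
36 XOR 35 = 03
93 XOR 1c = 8f
4a XOR 7e = 34

ad576d9412bd8279076989235b038f34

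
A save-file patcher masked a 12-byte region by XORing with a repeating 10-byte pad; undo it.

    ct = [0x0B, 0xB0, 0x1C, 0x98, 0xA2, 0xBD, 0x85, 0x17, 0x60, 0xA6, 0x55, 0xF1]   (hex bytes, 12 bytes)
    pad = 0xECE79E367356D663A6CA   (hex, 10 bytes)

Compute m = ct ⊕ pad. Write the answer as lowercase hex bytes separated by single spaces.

e7 57 82 ae d1 eb 53 74 c6 6c b9 16

The 10-byte key repeats, so the effective keystream is ec e7 9e 36 73 56 d6 63 a6 ca ec e7.
byte 0: 00001011 xor 11101100 = 11100111
byte 1: 10110000 xor 11100111 = 01010111
byte 2: 00011100 xor 10011110 = 10000010
byte 3: 10011000 xor 00110110 = 10101110
byte 4: 10100010 xor 01110011 = 11010001
byte 5: 10111101 xor 01010110 = 11101011
byte 6: 10000101 xor 11010110 = 01010011
byte 7: 00010111 xor 01100011 = 01110100
byte 8: 01100000 xor 10100110 = 11000110
byte 9: 10100110 xor 11001010 = 01101100
byte 10: 01010101 xor 11101100 = 10111001
byte 11: 11110001 xor 11100111 = 00010110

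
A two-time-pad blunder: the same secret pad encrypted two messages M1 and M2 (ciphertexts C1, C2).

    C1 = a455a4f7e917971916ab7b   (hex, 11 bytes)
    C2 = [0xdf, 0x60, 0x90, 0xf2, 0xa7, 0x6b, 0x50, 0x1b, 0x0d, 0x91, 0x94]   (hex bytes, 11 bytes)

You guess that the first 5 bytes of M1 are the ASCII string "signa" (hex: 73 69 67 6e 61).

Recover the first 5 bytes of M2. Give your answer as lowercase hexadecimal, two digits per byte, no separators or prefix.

First, C1 ⊕ C2 = (M1 ⊕ K) ⊕ (M2 ⊕ K) = M1 ⊕ M2, so the key drops out. Then M2 = (M1 ⊕ M2) ⊕ M1 over the first 5 bytes.
byte 0: (a4 ⊕ df) ⊕ 73 = 7b ⊕ 73 = 08
byte 1: (55 ⊕ 60) ⊕ 69 = 35 ⊕ 69 = 5c
byte 2: (a4 ⊕ 90) ⊕ 67 = 34 ⊕ 67 = 53
byte 3: (f7 ⊕ f2) ⊕ 6e = 05 ⊕ 6e = 6b
byte 4: (e9 ⊕ a7) ⊕ 61 = 4e ⊕ 61 = 2f

085c536b2f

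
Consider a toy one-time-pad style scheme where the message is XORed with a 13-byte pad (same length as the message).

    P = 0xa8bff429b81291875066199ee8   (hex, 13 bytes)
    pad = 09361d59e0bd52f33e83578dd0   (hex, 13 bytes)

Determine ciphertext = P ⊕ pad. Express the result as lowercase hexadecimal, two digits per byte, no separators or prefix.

XOR is its own inverse, so applying the key byte-wise gives the result directly.
byte 0: 10101000 ^ 00001001 = 10100001
byte 1: 10111111 ^ 00110110 = 10001001
byte 2: 11110100 ^ 00011101 = 11101001
byte 3: 00101001 ^ 01011001 = 01110000
byte 4: 10111000 ^ 11100000 = 01011000
byte 5: 00010010 ^ 10111101 = 10101111
byte 6: 10010001 ^ 01010010 = 11000011
byte 7: 10000111 ^ 11110011 = 01110100
byte 8: 01010000 ^ 00111110 = 01101110
byte 9: 01100110 ^ 10000011 = 11100101
byte 10: 00011001 ^ 01010111 = 01001110
byte 11: 10011110 ^ 10001101 = 00010011
byte 12: 11101000 ^ 11010000 = 00111000

a189e97058afc3746ee54e1338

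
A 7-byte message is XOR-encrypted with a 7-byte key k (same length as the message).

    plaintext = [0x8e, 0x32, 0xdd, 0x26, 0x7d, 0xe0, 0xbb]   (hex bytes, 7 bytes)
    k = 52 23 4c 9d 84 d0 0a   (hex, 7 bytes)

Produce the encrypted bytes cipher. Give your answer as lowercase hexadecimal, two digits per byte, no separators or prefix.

dc1191bbf930b1

XOR is its own inverse, so applying the key byte-wise gives the result directly.
142 ⊕  82 = 220
 50 ⊕  35 =  17
221 ⊕  76 = 145
 38 ⊕ 157 = 187
125 ⊕ 132 = 249
224 ⊕ 208 =  48
187 ⊕  10 = 177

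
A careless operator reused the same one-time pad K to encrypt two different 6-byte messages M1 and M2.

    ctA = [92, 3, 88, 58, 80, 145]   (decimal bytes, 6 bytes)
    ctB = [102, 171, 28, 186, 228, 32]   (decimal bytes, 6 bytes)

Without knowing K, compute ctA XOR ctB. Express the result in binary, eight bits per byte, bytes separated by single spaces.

ctA ⊕ ctB = (M1 ⊕ K) ⊕ (M2 ⊕ K) = M1 ⊕ M2 — the shared key cancels under XOR.
byte 0: 5c xor 66 = 3a
byte 1: 03 xor ab = a8
byte 2: 58 xor 1c = 44
byte 3: 3a xor ba = 80
byte 4: 50 xor e4 = b4
byte 5: 91 xor 20 = b1

00111010 10101000 01000100 10000000 10110100 10110001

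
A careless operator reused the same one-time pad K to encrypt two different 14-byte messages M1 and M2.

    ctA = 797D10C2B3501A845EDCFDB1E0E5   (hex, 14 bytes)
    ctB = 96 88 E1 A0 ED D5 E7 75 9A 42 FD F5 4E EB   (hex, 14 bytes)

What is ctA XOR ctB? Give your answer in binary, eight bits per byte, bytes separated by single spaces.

11101111 11110101 11110001 01100010 01011110 10000101 11111101 11110001 11000100 10011110 00000000 01000100 10101110 00001110

ctA ⊕ ctB = (M1 ⊕ K) ⊕ (M2 ⊕ K) = M1 ⊕ M2 — the shared key cancels under XOR.
79 XOR 96 = ef
7d XOR 88 = f5
10 XOR e1 = f1
c2 XOR a0 = 62
b3 XOR ed = 5e
50 XOR d5 = 85
1a XOR e7 = fd
84 XOR 75 = f1
5e XOR 9a = c4
dc XOR 42 = 9e
fd XOR fd = 00
b1 XOR f5 = 44
e0 XOR 4e = ae
e5 XOR eb = 0e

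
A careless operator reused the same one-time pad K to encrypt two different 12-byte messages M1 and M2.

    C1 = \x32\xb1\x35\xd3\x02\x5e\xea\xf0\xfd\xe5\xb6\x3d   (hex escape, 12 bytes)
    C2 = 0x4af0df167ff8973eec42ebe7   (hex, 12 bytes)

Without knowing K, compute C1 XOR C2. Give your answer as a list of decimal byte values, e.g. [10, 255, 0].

C1 ⊕ C2 = (M1 ⊕ K) ⊕ (M2 ⊕ K) = M1 ⊕ M2 — the shared key cancels under XOR.
32 ⊕ 4a = 78
b1 ⊕ f0 = 41
35 ⊕ df = ea
d3 ⊕ 16 = c5
02 ⊕ 7f = 7d
5e ⊕ f8 = a6
ea ⊕ 97 = 7d
f0 ⊕ 3e = ce
fd ⊕ ec = 11
e5 ⊕ 42 = a7
b6 ⊕ eb = 5d
3d ⊕ e7 = da

[120, 65, 234, 197, 125, 166, 125, 206, 17, 167, 93, 218]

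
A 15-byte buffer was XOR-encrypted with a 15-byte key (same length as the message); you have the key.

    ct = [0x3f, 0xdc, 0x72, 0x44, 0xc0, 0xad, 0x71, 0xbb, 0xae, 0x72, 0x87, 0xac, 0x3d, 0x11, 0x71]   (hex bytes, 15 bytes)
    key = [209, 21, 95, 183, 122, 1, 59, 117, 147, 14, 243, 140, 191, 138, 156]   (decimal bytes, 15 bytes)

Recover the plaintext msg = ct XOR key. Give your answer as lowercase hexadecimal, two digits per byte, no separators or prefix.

XOR is its own inverse, so applying the key byte-wise gives the result directly.
3f XOR d1 = ee
dc XOR 15 = c9
72 XOR 5f = 2d
44 XOR b7 = f3
c0 XOR 7a = ba
ad XOR 01 = ac
71 XOR 3b = 4a
bb XOR 75 = ce
ae XOR 93 = 3d
72 XOR 0e = 7c
87 XOR f3 = 74
ac XOR 8c = 20
3d XOR bf = 82
11 XOR 8a = 9b
71 XOR 9c = ed

eec92df3baac4ace3d7c7420829bed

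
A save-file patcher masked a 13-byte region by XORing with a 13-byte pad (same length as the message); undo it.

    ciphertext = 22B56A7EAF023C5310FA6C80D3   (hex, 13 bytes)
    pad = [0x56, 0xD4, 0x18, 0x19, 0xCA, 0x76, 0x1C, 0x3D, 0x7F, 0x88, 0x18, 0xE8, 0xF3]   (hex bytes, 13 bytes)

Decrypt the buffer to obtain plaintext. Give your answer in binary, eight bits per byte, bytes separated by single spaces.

22 XOR 56 = 74
b5 XOR d4 = 61
6a XOR 18 = 72
7e XOR 19 = 67
af XOR ca = 65
02 XOR 76 = 74
3c XOR 1c = 20
53 XOR 3d = 6e
10 XOR 7f = 6f
fa XOR 88 = 72
6c XOR 18 = 74
80 XOR e8 = 68
d3 XOR f3 = 20

01110100 01100001 01110010 01100111 01100101 01110100 00100000 01101110 01101111 01110010 01110100 01101000 00100000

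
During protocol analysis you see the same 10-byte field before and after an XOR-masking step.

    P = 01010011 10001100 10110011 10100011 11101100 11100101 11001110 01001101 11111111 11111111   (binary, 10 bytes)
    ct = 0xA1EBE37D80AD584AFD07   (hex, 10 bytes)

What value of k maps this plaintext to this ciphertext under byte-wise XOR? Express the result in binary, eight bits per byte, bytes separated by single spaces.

Since ct = P ⊕ k, XORing both sides with P gives k = P ⊕ ct.
53 xor a1 = f2
8c xor eb = 67
b3 xor e3 = 50
a3 xor 7d = de
ec xor 80 = 6c
e5 xor ad = 48
ce xor 58 = 96
4d xor 4a = 07
ff xor fd = 02
ff xor 07 = f8

11110010 01100111 01010000 11011110 01101100 01001000 10010110 00000111 00000010 11111000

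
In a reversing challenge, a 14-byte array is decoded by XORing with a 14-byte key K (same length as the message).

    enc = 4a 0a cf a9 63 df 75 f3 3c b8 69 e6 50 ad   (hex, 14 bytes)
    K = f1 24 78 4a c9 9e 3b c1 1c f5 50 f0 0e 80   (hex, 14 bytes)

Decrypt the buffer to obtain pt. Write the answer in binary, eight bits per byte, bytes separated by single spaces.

10111011 00101110 10110111 11100011 10101010 01000001 01001110 00110010 00100000 01001101 00111001 00010110 01011110 00101101

XOR is its own inverse, so applying the key byte-wise gives the result directly.
byte 0:  74 xor 241 = 187
byte 1:  10 xor  36 =  46
byte 2: 207 xor 120 = 183
byte 3: 169 xor  74 = 227
byte 4:  99 xor 201 = 170
byte 5: 223 xor 158 =  65
byte 6: 117 xor  59 =  78
byte 7: 243 xor 193 =  50
byte 8:  60 xor  28 =  32
byte 9: 184 xor 245 =  77
byte 10: 105 xor  80 =  57
byte 11: 230 xor 240 =  22
byte 12:  80 xor  14 =  94
byte 13: 173 xor 128 =  45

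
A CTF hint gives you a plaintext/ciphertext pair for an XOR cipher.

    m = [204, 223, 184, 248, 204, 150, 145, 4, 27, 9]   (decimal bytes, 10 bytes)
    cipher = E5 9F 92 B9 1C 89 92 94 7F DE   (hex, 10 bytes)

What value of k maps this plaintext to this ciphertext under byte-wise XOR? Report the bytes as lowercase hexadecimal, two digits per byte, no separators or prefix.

Since cipher = m ⊕ k, XORing both sides with m gives k = m ⊕ cipher.
cc xor e5 = 29
df xor 9f = 40
b8 xor 92 = 2a
f8 xor b9 = 41
cc xor 1c = d0
96 xor 89 = 1f
91 xor 92 = 03
04 xor 94 = 90
1b xor 7f = 64
09 xor de = d7

29402a41d01f039064d7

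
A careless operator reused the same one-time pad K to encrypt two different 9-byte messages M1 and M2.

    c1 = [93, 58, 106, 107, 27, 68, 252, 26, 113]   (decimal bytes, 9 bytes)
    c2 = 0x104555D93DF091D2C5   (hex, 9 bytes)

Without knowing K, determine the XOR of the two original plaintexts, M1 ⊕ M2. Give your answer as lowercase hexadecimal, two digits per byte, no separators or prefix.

c1 ⊕ c2 = (M1 ⊕ K) ⊕ (M2 ⊕ K) = M1 ⊕ M2 — the shared key cancels under XOR.
5d XOR 10 = 4d
3a XOR 45 = 7f
6a XOR 55 = 3f
6b XOR d9 = b2
1b XOR 3d = 26
44 XOR f0 = b4
fc XOR 91 = 6d
1a XOR d2 = c8
71 XOR c5 = b4

4d7f3fb226b46dc8b4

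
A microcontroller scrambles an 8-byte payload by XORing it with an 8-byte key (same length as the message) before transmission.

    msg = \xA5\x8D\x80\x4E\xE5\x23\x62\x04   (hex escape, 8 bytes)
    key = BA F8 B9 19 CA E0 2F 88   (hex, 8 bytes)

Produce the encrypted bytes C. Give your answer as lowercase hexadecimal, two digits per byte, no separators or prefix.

XOR is its own inverse, so applying the key byte-wise gives the result directly.
byte 0: 165 ⊕ 186 =  31
byte 1: 141 ⊕ 248 = 117
byte 2: 128 ⊕ 185 =  57
byte 3:  78 ⊕  25 =  87
byte 4: 229 ⊕ 202 =  47
byte 5:  35 ⊕ 224 = 195
byte 6:  98 ⊕  47 =  77
byte 7:   4 ⊕ 136 = 140

1f7539572fc34d8c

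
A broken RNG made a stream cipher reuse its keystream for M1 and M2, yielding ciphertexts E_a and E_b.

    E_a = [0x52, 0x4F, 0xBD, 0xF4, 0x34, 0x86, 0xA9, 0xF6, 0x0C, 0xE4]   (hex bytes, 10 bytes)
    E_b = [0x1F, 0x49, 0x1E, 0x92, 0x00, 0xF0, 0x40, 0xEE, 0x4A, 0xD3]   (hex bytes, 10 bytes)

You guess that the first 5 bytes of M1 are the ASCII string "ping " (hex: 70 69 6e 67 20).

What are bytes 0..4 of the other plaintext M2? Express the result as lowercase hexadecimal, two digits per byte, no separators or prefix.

First, E_a ⊕ E_b = (M1 ⊕ K) ⊕ (M2 ⊕ K) = M1 ⊕ M2, so the key drops out. Then M2 = (M1 ⊕ M2) ⊕ M1 over the first 5 bytes.
byte 0: (52 ⊕ 1f) ⊕ 70 = 4d ⊕ 70 = 3d
byte 1: (4f ⊕ 49) ⊕ 69 = 06 ⊕ 69 = 6f
byte 2: (bd ⊕ 1e) ⊕ 6e = a3 ⊕ 6e = cd
byte 3: (f4 ⊕ 92) ⊕ 67 = 66 ⊕ 67 = 01
byte 4: (34 ⊕ 00) ⊕ 20 = 34 ⊕ 20 = 14

3d6fcd0114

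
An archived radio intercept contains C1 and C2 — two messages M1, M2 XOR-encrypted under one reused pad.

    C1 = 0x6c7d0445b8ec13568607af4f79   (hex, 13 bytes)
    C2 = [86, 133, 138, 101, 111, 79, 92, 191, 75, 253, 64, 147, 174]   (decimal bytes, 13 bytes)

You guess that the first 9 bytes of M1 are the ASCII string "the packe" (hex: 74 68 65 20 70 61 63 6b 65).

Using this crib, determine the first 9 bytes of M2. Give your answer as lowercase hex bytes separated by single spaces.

First, C1 ⊕ C2 = (M1 ⊕ K) ⊕ (M2 ⊕ K) = M1 ⊕ M2, so the key drops out. Then M2 = (M1 ⊕ M2) ⊕ M1 over the first 9 bytes.
byte 0: (6c xor 56) xor 74 = 3a xor 74 = 4e
byte 1: (7d xor 85) xor 68 = f8 xor 68 = 90
byte 2: (04 xor 8a) xor 65 = 8e xor 65 = eb
byte 3: (45 xor 65) xor 20 = 20 xor 20 = 00
byte 4: (b8 xor 6f) xor 70 = d7 xor 70 = a7
byte 5: (ec xor 4f) xor 61 = a3 xor 61 = c2
byte 6: (13 xor 5c) xor 63 = 4f xor 63 = 2c
byte 7: (56 xor bf) xor 6b = e9 xor 6b = 82
byte 8: (86 xor 4b) xor 65 = cd xor 65 = a8

4e 90 eb 00 a7 c2 2c 82 a8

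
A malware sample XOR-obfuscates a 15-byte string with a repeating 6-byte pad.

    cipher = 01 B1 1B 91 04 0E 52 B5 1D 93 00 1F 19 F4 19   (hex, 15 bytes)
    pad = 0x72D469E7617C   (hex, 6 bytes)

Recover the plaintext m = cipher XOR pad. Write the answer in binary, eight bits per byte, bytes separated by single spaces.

01110011 01100101 01110010 01110110 01100101 01110010 00100000 01100001 01110100 01110100 01100001 01100011 01101011 00100000 01110000

The 6-byte key repeats, so the effective keystream is 72 d4 69 e7 61 7c 72 d4 69 e7 61 7c 72 d4 69.
byte 0: 01 xor 72 = 73
byte 1: b1 xor d4 = 65
byte 2: 1b xor 69 = 72
byte 3: 91 xor e7 = 76
byte 4: 04 xor 61 = 65
byte 5: 0e xor 7c = 72
byte 6: 52 xor 72 = 20
byte 7: b5 xor d4 = 61
byte 8: 1d xor 69 = 74
byte 9: 93 xor e7 = 74
byte 10: 00 xor 61 = 61
byte 11: 1f xor 7c = 63
byte 12: 19 xor 72 = 6b
byte 13: f4 xor d4 = 20
byte 14: 19 xor 69 = 70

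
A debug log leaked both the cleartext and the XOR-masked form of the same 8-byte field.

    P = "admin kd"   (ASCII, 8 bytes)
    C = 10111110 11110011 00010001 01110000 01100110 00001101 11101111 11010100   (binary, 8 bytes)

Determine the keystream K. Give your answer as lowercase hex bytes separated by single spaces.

Since C = P ⊕ K, XORing both sides with P gives K = P ⊕ C.
byte 0:  97 XOR 190 = 223
byte 1: 100 XOR 243 = 151
byte 2: 109 XOR  17 = 124
byte 3: 105 XOR 112 =  25
byte 4: 110 XOR 102 =   8
byte 5:  32 XOR  13 =  45
byte 6: 107 XOR 239 = 132
byte 7: 100 XOR 212 = 176

df 97 7c 19 08 2d 84 b0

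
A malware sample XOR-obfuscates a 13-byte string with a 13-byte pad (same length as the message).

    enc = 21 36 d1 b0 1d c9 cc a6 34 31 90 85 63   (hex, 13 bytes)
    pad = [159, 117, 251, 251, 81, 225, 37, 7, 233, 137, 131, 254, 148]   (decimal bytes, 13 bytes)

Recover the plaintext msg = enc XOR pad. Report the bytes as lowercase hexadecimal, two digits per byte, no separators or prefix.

be432a4b4c28e9a1ddb8137bf7

 33 XOR 159 = 190
 54 XOR 117 =  67
209 XOR 251 =  42
176 XOR 251 =  75
 29 XOR  81 =  76
201 XOR 225 =  40
204 XOR  37 = 233
166 XOR   7 = 161
 52 XOR 233 = 221
 49 XOR 137 = 184
144 XOR 131 =  19
133 XOR 254 = 123
 99 XOR 148 = 247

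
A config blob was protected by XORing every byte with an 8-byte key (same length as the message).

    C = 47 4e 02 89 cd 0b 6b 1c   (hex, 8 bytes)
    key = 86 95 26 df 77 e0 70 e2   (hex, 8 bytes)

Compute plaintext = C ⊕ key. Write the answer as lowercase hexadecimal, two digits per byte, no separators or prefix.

47 xor 86 = c1
4e xor 95 = db
02 xor 26 = 24
89 xor df = 56
cd xor 77 = ba
0b xor e0 = eb
6b xor 70 = 1b
1c xor e2 = fe

c1db2456baeb1bfe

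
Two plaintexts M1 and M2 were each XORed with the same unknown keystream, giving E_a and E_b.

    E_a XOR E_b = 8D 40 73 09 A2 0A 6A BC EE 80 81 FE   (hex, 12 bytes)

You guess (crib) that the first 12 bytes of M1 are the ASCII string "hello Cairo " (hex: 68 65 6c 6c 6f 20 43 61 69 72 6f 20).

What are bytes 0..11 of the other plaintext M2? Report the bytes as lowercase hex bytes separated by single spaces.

e5 25 1f 65 cd 2a 29 dd 87 f2 ee de

Since E_a ⊕ E_b = M1 ⊕ M2, XORing with the guessed M1 bytes yields the corresponding M2 bytes: M2 = (E_a ⊕ E_b) ⊕ M1.
byte 0: 10001101 ⊕ 01101000 = 11100101
byte 1: 01000000 ⊕ 01100101 = 00100101
byte 2: 01110011 ⊕ 01101100 = 00011111
byte 3: 00001001 ⊕ 01101100 = 01100101
byte 4: 10100010 ⊕ 01101111 = 11001101
byte 5: 00001010 ⊕ 00100000 = 00101010
byte 6: 01101010 ⊕ 01000011 = 00101001
byte 7: 10111100 ⊕ 01100001 = 11011101
byte 8: 11101110 ⊕ 01101001 = 10000111
byte 9: 10000000 ⊕ 01110010 = 11110010
byte 10: 10000001 ⊕ 01101111 = 11101110
byte 11: 11111110 ⊕ 00100000 = 11011110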